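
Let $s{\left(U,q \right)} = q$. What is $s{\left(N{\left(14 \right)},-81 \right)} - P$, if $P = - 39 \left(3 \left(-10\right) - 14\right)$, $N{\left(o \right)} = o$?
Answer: $-1797$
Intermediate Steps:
$P = 1716$ ($P = - 39 \left(-30 - 14\right) = \left(-39\right) \left(-44\right) = 1716$)
$s{\left(N{\left(14 \right)},-81 \right)} - P = -81 - 1716 = -1797$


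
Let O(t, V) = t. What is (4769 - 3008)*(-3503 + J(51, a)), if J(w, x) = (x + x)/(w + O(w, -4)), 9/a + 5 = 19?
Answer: -1468165071/238 ≈ -6.1688e+6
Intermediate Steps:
a = 9/14 (a = 9/(-5 + 19) = 9/14 ≈ 0.64286)
J(w, x) = x/w (J(w, x) = (x + x)/(w + w) = (2*x)/((2*w)) = (2*x)*(1/(2*w)) = x/w)
(4769 - 3008)*(-3503 + J(51, a)) = (4769 - 3008)*(-3503 + (9/14)/51) = 1761*(-3503 + (9/14)*(1/51)) = 1761*(-3503 + 3/238) = 1761*(-833711/238) = -1468165071/238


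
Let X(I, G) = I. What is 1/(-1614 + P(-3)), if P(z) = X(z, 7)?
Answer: -1/1617 ≈ -0.00061843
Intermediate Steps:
P(z) = z
1/(-1614 + P(-3)) = 1/(-1614 - 3) = 1/(-1617) = -1/1617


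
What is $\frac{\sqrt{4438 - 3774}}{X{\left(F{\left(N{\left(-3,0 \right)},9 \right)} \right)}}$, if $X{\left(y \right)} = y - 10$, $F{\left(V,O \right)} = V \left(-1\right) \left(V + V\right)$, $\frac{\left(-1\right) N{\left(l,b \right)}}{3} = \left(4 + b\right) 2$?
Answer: $- \frac{\sqrt{166}}{581} \approx -0.022176$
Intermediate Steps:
$N{\left(l,b \right)} = -24 - 6 b$ ($N{\left(l,b \right)} = - 3 \left(4 + b\right) 2 = - 3 \left(8 + 2 b\right) = -24 - 6 b$)
$F{\left(V,O \right)} = - 2 V^{2}$ ($F{\left(V,O \right)} = - V 2 V = - 2 V^{2}$)
$X{\left(y \right)} = -10 + y$
$\frac{\sqrt{4438 - 3774}}{X{\left(F{\left(N{\left(-3,0 \right)},9 \right)} \right)}} = \frac{\sqrt{4438 - 3774}}{-10 - 2 \left(-24 - 0\right)^{2}} = \frac{\sqrt{664}}{-10 - 2 \left(-24 + 0\right)^{2}} = \frac{2 \sqrt{166}}{-10 - 2 \left(-24\right)^{2}} = \frac{2 \sqrt{166}}{-10 - 1152} = \frac{2 \sqrt{166}}{-1162} = 2 \sqrt{166} \left(- \frac{1}{1162}\right) = - \frac{\sqrt{166}}{581}$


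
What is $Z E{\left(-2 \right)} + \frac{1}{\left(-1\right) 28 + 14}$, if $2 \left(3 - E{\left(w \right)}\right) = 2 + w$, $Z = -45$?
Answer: $- \frac{1891}{14} \approx -135.07$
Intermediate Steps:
$E{\left(w \right)} = 2 - \frac{w}{2}$ ($E{\left(w \right)} = 3 - \frac{2 + w}{2} = 3 - \left(1 + \frac{w}{2}\right) = 2 - \frac{w}{2}$)
$Z E{\left(-2 \right)} + \frac{1}{\left(-1\right) 28 + 14} = - 45 \left(2 - -1\right) + \frac{1}{\left(-1\right) 28 + 14} = - 45 \left(2 + 1\right) + \frac{1}{-28 + 14} = \left(-45\right) 3 + \frac{1}{-14} = -135 - \frac{1}{14} = - \frac{1891}{14}$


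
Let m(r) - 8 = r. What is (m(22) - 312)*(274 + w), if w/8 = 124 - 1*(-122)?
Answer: -632244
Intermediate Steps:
m(r) = 8 + r
w = 1968 (w = 8*(124 - 1*(-122)) = 8*(124 + 122) = 8*246 = 1968)
(m(22) - 312)*(274 + w) = ((8 + 22) - 312)*(274 + 1968) = (30 - 312)*2242 = -282*2242 = -632244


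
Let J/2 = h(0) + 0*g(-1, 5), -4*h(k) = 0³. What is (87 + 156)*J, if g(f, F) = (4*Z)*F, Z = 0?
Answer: 0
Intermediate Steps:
h(k) = 0 (h(k) = -¼*0³ = -¼*0 = 0)
g(f, F) = 0 (g(f, F) = (4*0)*F = 0*F = 0)
J = 0 (J = 2*(0 + 0*0) = 2*(0 + 0) = 2*0 = 0)
(87 + 156)*J = (87 + 156)*0 = 243*0 = 0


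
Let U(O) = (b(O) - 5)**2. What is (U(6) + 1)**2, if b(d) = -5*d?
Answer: 1503076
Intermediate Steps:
U(O) = (-5 - 5*O)**2 (U(O) = (-5*O - 5)**2 = (-5 - 5*O)**2)
(U(6) + 1)**2 = (25*(1 + 6)**2 + 1)**2 = (25*7**2 + 1)**2 = (25*49 + 1)**2 = (1225 + 1)**2 = 1226**2 = 1503076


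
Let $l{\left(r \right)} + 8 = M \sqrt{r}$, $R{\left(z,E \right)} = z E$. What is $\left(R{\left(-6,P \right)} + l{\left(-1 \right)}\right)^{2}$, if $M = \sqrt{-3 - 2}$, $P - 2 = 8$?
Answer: $\left(68 + \sqrt{5}\right)^{2} \approx 4933.1$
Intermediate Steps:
$P = 10$ ($P = 2 + 8 = 10$)
$R{\left(z,E \right)} = E z$
$M = i \sqrt{5}$ ($M = \sqrt{-5} = i \sqrt{5} \approx 2.2361 i$)
$l{\left(r \right)} = -8 + i \sqrt{5} \sqrt{r}$
$\left(R{\left(-6,P \right)} + l{\left(-1 \right)}\right)^{2} = \left(10 \left(-6\right) - \left(8 - i \sqrt{5} \sqrt{-1}\right)\right)^{2} = \left(-60 - \left(8 - i \sqrt{5} i\right)\right)^{2} = \left(-60 - \left(8 + \sqrt{5}\right)\right)^{2} = \left(-68 - \sqrt{5}\right)^{2}$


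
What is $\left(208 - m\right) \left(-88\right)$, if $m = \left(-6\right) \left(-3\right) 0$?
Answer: $-18304$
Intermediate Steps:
$m = 0$ ($m = 18 \cdot 0 = 0$)
$\left(208 - m\right) \left(-88\right) = \left(208 - 0\right) \left(-88\right) = \left(208 + 0\right) \left(-88\right) = 208 \left(-88\right) = -18304$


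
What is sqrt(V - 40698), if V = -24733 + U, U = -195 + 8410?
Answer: 8*I*sqrt(894) ≈ 239.2*I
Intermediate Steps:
U = 8215
V = -16518 (V = -24733 + 8215 = -16518)
sqrt(V - 40698) = sqrt(-16518 - 40698) = sqrt(-57216) = 8*I*sqrt(894)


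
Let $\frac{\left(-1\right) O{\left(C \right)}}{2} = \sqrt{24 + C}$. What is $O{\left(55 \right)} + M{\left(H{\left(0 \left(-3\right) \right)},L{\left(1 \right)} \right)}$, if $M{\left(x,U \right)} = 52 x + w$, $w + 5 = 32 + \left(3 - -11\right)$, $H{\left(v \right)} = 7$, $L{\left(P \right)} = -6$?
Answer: $405 - 2 \sqrt{79} \approx 387.22$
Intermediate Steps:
$w = 41$ ($w = -5 + \left(32 + \left(3 - -11\right)\right) = -5 + \left(32 + \left(3 + 11\right)\right) = -5 + \left(32 + 14\right) = -5 + 46 = 41$)
$O{\left(C \right)} = - 2 \sqrt{24 + C}$
$M{\left(x,U \right)} = 41 + 52 x$ ($M{\left(x,U \right)} = 52 x + 41 = 41 + 52 x$)
$O{\left(55 \right)} + M{\left(H{\left(0 \left(-3\right) \right)},L{\left(1 \right)} \right)} = - 2 \sqrt{24 + 55} + \left(41 + 52 \cdot 7\right) = - 2 \sqrt{79} + \left(41 + 364\right) = - 2 \sqrt{79} + 405 = 405 - 2 \sqrt{79}$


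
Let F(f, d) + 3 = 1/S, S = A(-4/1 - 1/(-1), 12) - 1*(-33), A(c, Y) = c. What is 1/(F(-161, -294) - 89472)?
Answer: -30/2684249 ≈ -1.1176e-5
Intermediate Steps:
S = 30 (S = (-4/1 - 1/(-1)) - 1*(-33) = (-4*1 - 1*(-1)) + 33 = (-4 + 1) + 33 = -3 + 33 = 30)
F(f, d) = -89/30 (F(f, d) = -3 + 1/30 = -89/30)
1/(F(-161, -294) - 89472) = 1/(-89/30 - 89472) = 1/(-2684249/30) = -30/2684249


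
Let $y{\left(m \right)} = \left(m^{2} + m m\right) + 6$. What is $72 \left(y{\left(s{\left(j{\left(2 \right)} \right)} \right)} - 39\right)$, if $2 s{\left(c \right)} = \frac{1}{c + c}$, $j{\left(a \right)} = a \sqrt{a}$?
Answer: $- \frac{18999}{8} \approx -2374.9$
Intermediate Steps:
$j{\left(a \right)} = a^{\frac{3}{2}}$
$s{\left(c \right)} = \frac{1}{4 c}$ ($s{\left(c \right)} = \frac{1}{2 \left(c + c\right)} = \frac{1}{2 \cdot 2 c} = \frac{\frac{1}{2} \frac{1}{c}}{2} = \frac{1}{4 c}$)
$y{\left(m \right)} = 6 + 2 m^{2}$ ($y{\left(m \right)} = \left(m^{2} + m^{2}\right) + 6 = 2 m^{2} + 6 = 6 + 2 m^{2}$)
$72 \left(y{\left(s{\left(j{\left(2 \right)} \right)} \right)} - 39\right) = 72 \left(\left(6 + 2 \left(\frac{1}{4 \cdot 2^{\frac{3}{2}}}\right)^{2}\right) - 39\right) = 72 \left(\left(6 + 2 \left(\frac{1}{4 \cdot 2 \sqrt{2}}\right)^{2}\right) - 39\right) = 72 \left(\left(6 + 2 \left(\frac{\frac{1}{4} \sqrt{2}}{4}\right)^{2}\right) - 39\right) = 72 \left(\left(6 + 2 \left(\frac{\sqrt{2}}{16}\right)^{2}\right) - 39\right) = 72 \left(\left(6 + 2 \cdot \frac{1}{128}\right) - 39\right) = 72 \left(\left(6 + \frac{1}{64}\right) - 39\right) = 72 \left(\frac{385}{64} - 39\right) = 72 \left(- \frac{2111}{64}\right) = - \frac{18999}{8}$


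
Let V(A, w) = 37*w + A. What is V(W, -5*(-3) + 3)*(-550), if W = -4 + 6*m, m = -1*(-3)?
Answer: -374000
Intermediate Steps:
m = 3
W = 14 (W = -4 + 6*3 = -4 + 18 = 14)
V(A, w) = A + 37*w
V(W, -5*(-3) + 3)*(-550) = (14 + 37*(-5*(-3) + 3))*(-550) = (14 + 37*(15 + 3))*(-550) = (14 + 37*18)*(-550) = (14 + 666)*(-550) = 680*(-550) = -374000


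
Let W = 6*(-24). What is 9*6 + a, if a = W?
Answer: -90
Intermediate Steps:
W = -144
a = -144
9*6 + a = 9*6 - 144 = 54 - 144 = -90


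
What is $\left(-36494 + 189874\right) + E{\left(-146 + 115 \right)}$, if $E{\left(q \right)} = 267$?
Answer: $153647$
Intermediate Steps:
$\left(-36494 + 189874\right) + E{\left(-146 + 115 \right)} = \left(-36494 + 189874\right) + 267 = 153380 + 267 = 153647$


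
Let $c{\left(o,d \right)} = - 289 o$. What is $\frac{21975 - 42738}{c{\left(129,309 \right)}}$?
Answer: $\frac{6921}{12427} \approx 0.55693$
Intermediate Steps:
$\frac{21975 - 42738}{c{\left(129,309 \right)}} = \frac{21975 - 42738}{\left(-289\right) 129} = \frac{21975 - 42738}{-37281} = \left(-20763\right) \left(- \frac{1}{37281}\right) = \frac{6921}{12427}$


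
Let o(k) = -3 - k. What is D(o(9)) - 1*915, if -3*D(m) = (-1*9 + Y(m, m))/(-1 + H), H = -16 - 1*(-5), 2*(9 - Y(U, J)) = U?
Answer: -5489/6 ≈ -914.83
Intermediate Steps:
Y(U, J) = 9 - U/2
H = -11 (H = -16 + 5 = -11)
D(m) = -m/72 (D(m) = -(-1*9 + (9 - m/2))/(3*(-1 - 11)) = -(-9 + (9 - m/2))/(3*(-12)) = -(-m/2)*(-1)/(3*12) = -m/72)
D(o(9)) - 1*915 = -(-3 - 1*9)/72 - 1*915 = -(-3 - 9)/72 - 915 = -1/72*(-12) - 915 = ⅙ - 915 = -5489/6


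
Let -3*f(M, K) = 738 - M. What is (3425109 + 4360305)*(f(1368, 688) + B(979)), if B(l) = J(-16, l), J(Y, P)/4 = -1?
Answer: 1603795284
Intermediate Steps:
f(M, K) = -246 + M/3 (f(M, K) = -(738 - M)/3 = -246 + M/3)
J(Y, P) = -4 (J(Y, P) = 4*(-1) = -4)
B(l) = -4
(3425109 + 4360305)*(f(1368, 688) + B(979)) = (3425109 + 4360305)*((-246 + (⅓)*1368) - 4) = 7785414*((-246 + 456) - 4) = 7785414*(210 - 4) = 7785414*206 = 1603795284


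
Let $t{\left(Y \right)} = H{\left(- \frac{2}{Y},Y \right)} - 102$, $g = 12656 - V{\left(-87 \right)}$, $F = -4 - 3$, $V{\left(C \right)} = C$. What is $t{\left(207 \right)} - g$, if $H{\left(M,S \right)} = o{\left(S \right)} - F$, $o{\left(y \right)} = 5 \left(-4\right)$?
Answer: $-12858$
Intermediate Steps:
$F = -7$
$o{\left(y \right)} = -20$
$g = 12743$ ($g = 12656 - -87 = 12656 + 87 = 12743$)
$H{\left(M,S \right)} = -13$ ($H{\left(M,S \right)} = -20 - -7 = -20 + 7 = -13$)
$t{\left(Y \right)} = -115$ ($t{\left(Y \right)} = -13 - 102 = -115$)
$t{\left(207 \right)} - g = -115 - 12743 = -12858$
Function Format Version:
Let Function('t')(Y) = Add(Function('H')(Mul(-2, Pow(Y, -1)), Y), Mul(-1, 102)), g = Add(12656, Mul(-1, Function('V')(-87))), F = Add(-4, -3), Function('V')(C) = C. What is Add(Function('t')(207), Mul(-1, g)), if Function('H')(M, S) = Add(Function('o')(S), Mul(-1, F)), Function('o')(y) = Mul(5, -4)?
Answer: -12858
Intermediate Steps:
F = -7
Function('o')(y) = -20
g = 12743 (g = Add(12656, Mul(-1, -87)) = Add(12656, 87) = 12743)
Function('H')(M, S) = -13 (Function('H')(M, S) = Add(-20, Mul(-1, -7)) = Add(-20, 7) = -13)
Function('t')(Y) = -115 (Function('t')(Y) = Add(-13, Mul(-1, 102)) = Add(-13, -102) = -115)
Add(Function('t')(207), Mul(-1, g)) = Add(-115, Mul(-1, 12743)) = Add(-115, -12743) = -12858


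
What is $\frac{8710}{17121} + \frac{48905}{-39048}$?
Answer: $- \frac{4249525}{5714024} \approx -0.7437$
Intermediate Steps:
$\frac{8710}{17121} + \frac{48905}{-39048} = 8710 \cdot \frac{1}{17121} + 48905 \left(- \frac{1}{39048}\right) = \frac{670}{1317} - \frac{48905}{39048} = - \frac{4249525}{5714024}$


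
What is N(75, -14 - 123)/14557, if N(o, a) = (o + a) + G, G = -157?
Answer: -219/14557 ≈ -0.015044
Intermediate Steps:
N(o, a) = -157 + a + o (N(o, a) = (o + a) - 157 = (a + o) - 157 = -157 + a + o)
N(75, -14 - 123)/14557 = (-157 + (-14 - 123) + 75)/14557 = (-157 - 137 + 75)*(1/14557) = -219*1/14557 = -219/14557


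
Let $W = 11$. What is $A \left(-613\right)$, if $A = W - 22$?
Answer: $6743$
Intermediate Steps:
$A = -11$ ($A = 11 - 22 = -11$)
$A \left(-613\right) = \left(-11\right) \left(-613\right) = 6743$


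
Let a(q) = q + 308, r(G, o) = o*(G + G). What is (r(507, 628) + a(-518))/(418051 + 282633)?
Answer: 318291/350342 ≈ 0.90851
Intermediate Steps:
r(G, o) = 2*G*o (r(G, o) = o*(2*G) = 2*G*o)
a(q) = 308 + q
(r(507, 628) + a(-518))/(418051 + 282633) = (2*507*628 + (308 - 518))/(418051 + 282633) = (636792 - 210)/700684 = 636582*(1/700684) = 318291/350342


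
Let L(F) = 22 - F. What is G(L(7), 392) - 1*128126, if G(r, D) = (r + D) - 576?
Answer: -128295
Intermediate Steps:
G(r, D) = -576 + D + r (G(r, D) = (D + r) - 576 = -576 + D + r)
G(L(7), 392) - 1*128126 = (-576 + 392 + (22 - 1*7)) - 1*128126 = (-576 + 392 + (22 - 7)) - 128126 = (-576 + 392 + 15) - 128126 = -169 - 128126 = -128295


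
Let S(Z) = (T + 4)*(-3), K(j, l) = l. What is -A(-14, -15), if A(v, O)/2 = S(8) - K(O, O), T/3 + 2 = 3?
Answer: 12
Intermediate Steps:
T = 3 (T = -6 + 3*3 = -6 + 9 = 3)
S(Z) = -21 (S(Z) = (3 + 4)*(-3) = 7*(-3) = -21)
A(v, O) = -42 - 2*O (A(v, O) = 2*(-21 - O) = -42 - 2*O)
-A(-14, -15) = -(-42 - 2*(-15)) = -(-42 + 30) = -1*(-12) = 12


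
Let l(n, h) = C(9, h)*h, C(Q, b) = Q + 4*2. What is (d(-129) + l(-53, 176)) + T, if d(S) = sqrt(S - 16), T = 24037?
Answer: 27029 + I*sqrt(145) ≈ 27029.0 + 12.042*I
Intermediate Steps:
C(Q, b) = 8 + Q (C(Q, b) = Q + 8 = 8 + Q)
l(n, h) = 17*h (l(n, h) = (8 + 9)*h = 17*h)
d(S) = sqrt(-16 + S)
(d(-129) + l(-53, 176)) + T = (sqrt(-16 - 129) + 17*176) + 24037 = (sqrt(-145) + 2992) + 24037 = (I*sqrt(145) + 2992) + 24037 = (2992 + I*sqrt(145)) + 24037 = 27029 + I*sqrt(145)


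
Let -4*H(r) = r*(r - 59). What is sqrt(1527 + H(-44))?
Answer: sqrt(394) ≈ 19.849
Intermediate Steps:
H(r) = -r*(-59 + r)/4 (H(r) = -r*(r - 59)/4 = -r*(-59 + r)/4)
sqrt(1527 + H(-44)) = sqrt(1527 + (1/4)*(-44)*(59 - 1*(-44))) = sqrt(1527 + (1/4)*(-44)*(59 + 44)) = sqrt(1527 + (1/4)*(-44)*103) = sqrt(1527 - 1133) = sqrt(394)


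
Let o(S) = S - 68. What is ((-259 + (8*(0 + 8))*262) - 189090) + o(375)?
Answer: -172274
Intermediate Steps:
o(S) = -68 + S
((-259 + (8*(0 + 8))*262) - 189090) + o(375) = ((-259 + (8*(0 + 8))*262) - 189090) + (-68 + 375) = ((-259 + (8*8)*262) - 189090) + 307 = ((-259 + 64*262) - 189090) + 307 = ((-259 + 16768) - 189090) + 307 = (16509 - 189090) + 307 = -172581 + 307 = -172274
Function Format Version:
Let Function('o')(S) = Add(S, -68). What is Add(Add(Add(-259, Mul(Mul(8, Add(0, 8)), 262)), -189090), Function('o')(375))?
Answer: -172274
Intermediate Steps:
Function('o')(S) = Add(-68, S)
Add(Add(Add(-259, Mul(Mul(8, Add(0, 8)), 262)), -189090), Function('o')(375)) = Add(Add(Add(-259, Mul(Mul(8, Add(0, 8)), 262)), -189090), Add(-68, 375)) = Add(Add(Add(-259, Mul(Mul(8, 8), 262)), -189090), 307) = Add(Add(Add(-259, Mul(64, 262)), -189090), 307) = Add(Add(Add(-259, 16768), -189090), 307) = Add(Add(16509, -189090), 307) = Add(-172581, 307) = -172274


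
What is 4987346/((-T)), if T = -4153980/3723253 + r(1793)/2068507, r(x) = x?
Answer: 38410418737655548766/8585860915231 ≈ 4.4737e+6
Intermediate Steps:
T = -8585860915231/7701574893271 (T = -4153980/3723253 + 1793/2068507 = -8585860915231/7701574893271 ≈ -1.1148)
4987346/((-T)) = 4987346/((-1*(-8585860915231/7701574893271))) = 4987346/(8585860915231/7701574893271) = 4987346*(7701574893271/8585860915231) = 38410418737655548766/8585860915231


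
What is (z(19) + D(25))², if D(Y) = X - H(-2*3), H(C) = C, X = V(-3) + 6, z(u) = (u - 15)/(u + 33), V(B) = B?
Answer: 13924/169 ≈ 82.391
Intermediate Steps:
z(u) = (-15 + u)/(33 + u)
X = 3 (X = -3 + 6 = 3)
D(Y) = 9 (D(Y) = 3 - (-2)*3 = 3 - 1*(-6) = 3 + 6 = 9)
(z(19) + D(25))² = ((-15 + 19)/(33 + 19) + 9)² = (4/52 + 9)² = ((1/52)*4 + 9)² = (1/13 + 9)² = (118/13)² = 13924/169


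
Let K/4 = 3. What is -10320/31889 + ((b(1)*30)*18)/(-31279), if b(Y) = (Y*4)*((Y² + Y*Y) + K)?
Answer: -1287122640/997456031 ≈ -1.2904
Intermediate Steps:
K = 12 (K = 4*3 = 12)
b(Y) = 4*Y*(12 + 2*Y²) (b(Y) = (Y*4)*((Y² + Y*Y) + 12) = (4*Y)*((Y² + Y²) + 12) = (4*Y)*(2*Y² + 12) = (4*Y)*(12 + 2*Y²) = 4*Y*(12 + 2*Y²))
-10320/31889 + ((b(1)*30)*18)/(-31279) = -10320/31889 + (((8*1*(6 + 1²))*30)*18)/(-31279) = -10320*1/31889 + (((8*1*(6 + 1))*30)*18)*(-1/31279) = -10320/31889 + (((8*1*7)*30)*18)*(-1/31279) = -10320/31889 + ((56*30)*18)*(-1/31279) = -10320/31889 + (1680*18)*(-1/31279) = -10320/31889 + 30240*(-1/31279) = -10320/31889 - 30240/31279 = -1287122640/997456031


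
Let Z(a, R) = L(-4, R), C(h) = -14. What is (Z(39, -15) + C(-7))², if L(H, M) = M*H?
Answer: 2116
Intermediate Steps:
L(H, M) = H*M
Z(a, R) = -4*R
(Z(39, -15) + C(-7))² = (-4*(-15) - 14)² = (60 - 14)² = 46² = 2116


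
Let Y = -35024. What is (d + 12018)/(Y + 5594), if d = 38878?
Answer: -25448/14715 ≈ -1.7294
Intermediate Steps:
(d + 12018)/(Y + 5594) = (38878 + 12018)/(-35024 + 5594) = 50896/(-29430) = 50896*(-1/29430) = -25448/14715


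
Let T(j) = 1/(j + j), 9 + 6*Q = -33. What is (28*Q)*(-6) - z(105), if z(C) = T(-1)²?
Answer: 4703/4 ≈ 1175.8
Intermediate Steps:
Q = -7 (Q = -3/2 + (⅙)*(-33) = -3/2 - 11/2 = -7)
T(j) = 1/(2*j)
z(C) = ¼ (z(C) = ((½)/(-1))² = ((½)*(-1))² = (-½)² = ¼)
(28*Q)*(-6) - z(105) = (28*(-7))*(-6) - 1*¼ = -196*(-6) - ¼ = 1176 - ¼ = 4703/4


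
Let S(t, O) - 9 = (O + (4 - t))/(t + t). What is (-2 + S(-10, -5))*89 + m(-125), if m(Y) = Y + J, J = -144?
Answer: 6279/20 ≈ 313.95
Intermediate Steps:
S(t, O) = 9 + (4 + O - t)/(2*t) (S(t, O) = 9 + (O + (4 - t))/(t + t) = 9 + (4 + O - t)/((2*t)) = 9 + (4 + O - t)*(1/(2*t)) = 9 + (4 + O - t)/(2*t))
m(Y) = -144 + Y (m(Y) = Y - 144 = -144 + Y)
(-2 + S(-10, -5))*89 + m(-125) = (-2 + (½)*(4 - 5 + 17*(-10))/(-10))*89 + (-144 - 125) = (-2 + (½)*(-⅒)*(4 - 5 - 170))*89 - 269 = (-2 + (½)*(-⅒)*(-171))*89 - 269 = (-2 + 171/20)*89 - 269 = (131/20)*89 - 269 = 11659/20 - 269 = 6279/20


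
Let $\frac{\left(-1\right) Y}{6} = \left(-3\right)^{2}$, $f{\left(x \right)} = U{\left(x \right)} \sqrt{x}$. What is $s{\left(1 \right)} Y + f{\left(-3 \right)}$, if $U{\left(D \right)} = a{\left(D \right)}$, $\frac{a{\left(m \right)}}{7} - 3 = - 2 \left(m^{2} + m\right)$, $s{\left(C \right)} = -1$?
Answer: $54 - 63 i \sqrt{3} \approx 54.0 - 109.12 i$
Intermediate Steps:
$a{\left(m \right)} = 21 - 14 m - 14 m^{2}$ ($a{\left(m \right)} = 21 + 7 \left(- 2 \left(m^{2} + m\right)\right) = 21 + 7 \left(- 2 \left(m + m^{2}\right)\right) = 21 + 7 \left(- 2 m - 2 m^{2}\right) = 21 - \left(14 m + 14 m^{2}\right) = 21 - 14 m - 14 m^{2}$)
$U{\left(D \right)} = 21 - 14 D - 14 D^{2}$
$f{\left(x \right)} = \sqrt{x} \left(21 - 14 x - 14 x^{2}\right)$ ($f{\left(x \right)} = \left(21 - 14 x - 14 x^{2}\right) \sqrt{x} = \sqrt{x} \left(21 - 14 x - 14 x^{2}\right)$)
$Y = -54$ ($Y = - 6 \left(-3\right)^{2} = \left(-6\right) 9 = -54$)
$s{\left(1 \right)} Y + f{\left(-3 \right)} = \left(-1\right) \left(-54\right) + \sqrt{-3} \left(21 - -42 - 14 \left(-3\right)^{2}\right) = 54 + i \sqrt{3} \left(21 + 42 - 126\right) = 54 + i \sqrt{3} \left(-63\right) = 54 - 63 i \sqrt{3}$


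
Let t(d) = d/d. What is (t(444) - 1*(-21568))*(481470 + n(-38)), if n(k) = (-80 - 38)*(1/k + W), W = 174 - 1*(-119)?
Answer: 183144169227/19 ≈ 9.6392e+9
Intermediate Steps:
W = 293 (W = 174 + 119 = 293)
t(d) = 1
n(k) = -34574 - 118/k (n(k) = (-80 - 38)*(1/k + 293) = -118*(293 + 1/k) = -34574 - 118/k)
(t(444) - 1*(-21568))*(481470 + n(-38)) = (1 - 1*(-21568))*(481470 + (-34574 - 118/(-38))) = (1 + 21568)*(481470 + (-34574 - 118*(-1/38))) = 21569*(481470 + (-34574 + 59/19)) = 21569*(481470 - 656847/19) = 21569*(8491083/19) = 183144169227/19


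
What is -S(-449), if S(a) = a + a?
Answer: 898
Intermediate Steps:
S(a) = 2*a
-S(-449) = -2*(-449) = -1*(-898) = 898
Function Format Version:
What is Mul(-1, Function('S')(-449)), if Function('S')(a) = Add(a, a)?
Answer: 898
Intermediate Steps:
Function('S')(a) = Mul(2, a)
Mul(-1, Function('S')(-449)) = Mul(-1, Mul(2, -449)) = Mul(-1, -898) = 898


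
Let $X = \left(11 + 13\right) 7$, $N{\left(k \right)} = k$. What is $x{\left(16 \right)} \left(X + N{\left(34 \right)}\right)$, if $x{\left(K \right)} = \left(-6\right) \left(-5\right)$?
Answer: $6060$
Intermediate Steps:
$x{\left(K \right)} = 30$
$X = 168$ ($X = 24 \cdot 7 = 168$)
$x{\left(16 \right)} \left(X + N{\left(34 \right)}\right) = 30 \left(168 + 34\right) = 30 \cdot 202 = 6060$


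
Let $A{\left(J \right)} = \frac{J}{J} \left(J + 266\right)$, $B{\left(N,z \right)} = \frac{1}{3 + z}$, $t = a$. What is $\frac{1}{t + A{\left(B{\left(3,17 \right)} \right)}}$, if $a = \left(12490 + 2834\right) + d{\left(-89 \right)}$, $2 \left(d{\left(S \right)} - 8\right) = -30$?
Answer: $\frac{20}{311661} \approx 6.4172 \cdot 10^{-5}$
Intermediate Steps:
$d{\left(S \right)} = -7$ ($d{\left(S \right)} = 8 + \frac{1}{2} \left(-30\right) = 8 - 15 = -7$)
$a = 15317$ ($a = \left(12490 + 2834\right) - 7 = 15324 - 7 = 15317$)
$t = 15317$
$A{\left(J \right)} = 266 + J$ ($A{\left(J \right)} = 1 \left(266 + J\right) = 266 + J$)
$\frac{1}{t + A{\left(B{\left(3,17 \right)} \right)}} = \frac{1}{15317 + \left(266 + \frac{1}{3 + 17}\right)} = \frac{1}{15317 + \left(266 + \frac{1}{20}\right)} = \frac{1}{15317 + \frac{5321}{20}} = \frac{1}{\frac{311661}{20}} = \frac{20}{311661}$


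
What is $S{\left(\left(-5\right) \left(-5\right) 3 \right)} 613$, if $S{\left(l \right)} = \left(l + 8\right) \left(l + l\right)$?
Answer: $7631850$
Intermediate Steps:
$S{\left(l \right)} = 2 l \left(8 + l\right)$ ($S{\left(l \right)} = \left(8 + l\right) 2 l = 2 l \left(8 + l\right)$)
$S{\left(\left(-5\right) \left(-5\right) 3 \right)} 613 = 2 \left(-5\right) \left(-5\right) 3 \left(8 + \left(-5\right) \left(-5\right) 3\right) 613 = 2 \cdot 25 \cdot 3 \left(8 + 25 \cdot 3\right) 613 = 2 \cdot 75 \left(8 + 75\right) 613 = 2 \cdot 75 \cdot 83 \cdot 613 = 12450 \cdot 613 = 7631850$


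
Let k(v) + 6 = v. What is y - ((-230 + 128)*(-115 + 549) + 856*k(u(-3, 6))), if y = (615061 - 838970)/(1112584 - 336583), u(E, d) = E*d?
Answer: 50293952903/776001 ≈ 64812.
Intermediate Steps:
k(v) = -6 + v
y = -223909/776001 ≈ -0.28854
y - ((-230 + 128)*(-115 + 549) + 856*k(u(-3, 6))) = -223909/776001 - ((-230 + 128)*(-115 + 549) + 856*(-6 - 3*6)) = -223909/776001 - (-102*434 + 856*(-6 - 18)) = -223909/776001 - (-44268 + 856*(-24)) = -223909/776001 - (-44268 - 20544) = -223909/776001 - 1*(-64812) = -223909/776001 + 64812 = 50293952903/776001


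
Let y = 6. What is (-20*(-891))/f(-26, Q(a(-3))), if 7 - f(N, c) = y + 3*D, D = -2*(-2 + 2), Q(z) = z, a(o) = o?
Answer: 17820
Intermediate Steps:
D = 0 (D = -2*0 = 0)
f(N, c) = 1 (f(N, c) = 7 - (6 + 3*0) = 7 - (6 + 0) = 7 - 1*6 = 7 - 6 = 1)
(-20*(-891))/f(-26, Q(a(-3))) = -20*(-891)/1 = 17820*1 = 17820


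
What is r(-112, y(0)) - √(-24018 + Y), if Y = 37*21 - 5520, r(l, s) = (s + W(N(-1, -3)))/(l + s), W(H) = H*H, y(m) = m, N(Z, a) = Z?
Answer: -1/112 - I*√28761 ≈ -0.0089286 - 169.59*I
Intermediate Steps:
W(H) = H²
r(l, s) = (1 + s)/(l + s) (r(l, s) = (s + (-1)²)/(l + s) = (s + 1)/(l + s) = (1 + s)/(l + s))
Y = -4743 (Y = 777 - 5520 = -4743)
r(-112, y(0)) - √(-24018 + Y) = (1 + 0)/(-112 + 0) - √(-24018 - 4743) = 1/(-112) - √(-28761) = -1/112*1 - I*√28761 = -1/112 - I*√28761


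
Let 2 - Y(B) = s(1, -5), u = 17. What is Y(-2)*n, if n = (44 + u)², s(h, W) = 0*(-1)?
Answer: 7442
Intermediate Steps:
s(h, W) = 0
Y(B) = 2 (Y(B) = 2 - 1*0 = 2 + 0 = 2)
n = 3721 (n = (44 + 17)² = 61² = 3721)
Y(-2)*n = 2*3721 = 7442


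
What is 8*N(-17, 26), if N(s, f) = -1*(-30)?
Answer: 240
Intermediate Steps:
N(s, f) = 30
8*N(-17, 26) = 8*30 = 240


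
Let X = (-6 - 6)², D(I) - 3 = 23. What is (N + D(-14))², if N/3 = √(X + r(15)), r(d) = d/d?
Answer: 1981 + 156*√145 ≈ 3859.5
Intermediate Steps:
r(d) = 1
D(I) = 26 (D(I) = 3 + 23 = 26)
X = 144 (X = (-12)² = 144)
N = 3*√145 (N = 3*√(144 + 1) = 3*√145 ≈ 36.125)
(N + D(-14))² = (3*√145 + 26)² = (26 + 3*√145)²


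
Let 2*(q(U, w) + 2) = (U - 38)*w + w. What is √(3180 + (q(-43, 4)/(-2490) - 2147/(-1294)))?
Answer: √917544814168430/537010 ≈ 56.407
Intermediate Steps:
q(U, w) = -2 + w/2 + w*(-38 + U)/2 (q(U, w) = -2 + ((U - 38)*w + w)/2 = -2 + ((-38 + U)*w + w)/2 = -2 + (w*(-38 + U) + w)/2 = -2 + (w + w*(-38 + U))/2 = -2 + (w/2 + w*(-38 + U)/2) = -2 + w/2 + w*(-38 + U)/2)
√(3180 + (q(-43, 4)/(-2490) - 2147/(-1294))) = √(3180 + ((-2 - 37/2*4 + (½)*(-43)*4)/(-2490) - 2147/(-1294))) = √(3180 + ((-2 - 74 - 86)*(-1/2490) - 2147*(-1/1294))) = √(3180 + (-162*(-1/2490) + 2147/1294)) = √(3180 + (27/415 + 2147/1294)) = √(3180 + 925943/537010) = √(1708617743/537010) = √917544814168430/537010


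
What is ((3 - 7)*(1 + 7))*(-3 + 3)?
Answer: 0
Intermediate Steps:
((3 - 7)*(1 + 7))*(-3 + 3) = -4*8*0 = -32*0 = 0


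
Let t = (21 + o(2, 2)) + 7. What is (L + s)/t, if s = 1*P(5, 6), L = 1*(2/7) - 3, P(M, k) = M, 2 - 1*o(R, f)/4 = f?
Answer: 4/49 ≈ 0.081633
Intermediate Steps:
o(R, f) = 8 - 4*f
L = -19/7 (L = 1*(2*(1/7)) - 3 = 1*(2/7) - 3 = 2/7 - 3 = -19/7 ≈ -2.7143)
t = 28 (t = (21 + (8 - 4*2)) + 7 = (21 + (8 - 8)) + 7 = (21 + 0) + 7 = 21 + 7 = 28)
s = 5 (s = 1*5 = 5)
(L + s)/t = (-19/7 + 5)/28 = (1/28)*(16/7) = 4/49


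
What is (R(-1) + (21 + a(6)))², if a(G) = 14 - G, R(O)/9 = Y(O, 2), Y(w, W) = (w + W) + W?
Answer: 3136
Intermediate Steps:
Y(w, W) = w + 2*W (Y(w, W) = (W + w) + W = w + 2*W)
R(O) = 36 + 9*O (R(O) = 9*(O + 2*2) = 9*(O + 4) = 9*(4 + O) = 36 + 9*O)
(R(-1) + (21 + a(6)))² = ((36 + 9*(-1)) + (21 + (14 - 1*6)))² = ((36 - 9) + (21 + (14 - 6)))² = (27 + (21 + 8))² = (27 + 29)² = 56² = 3136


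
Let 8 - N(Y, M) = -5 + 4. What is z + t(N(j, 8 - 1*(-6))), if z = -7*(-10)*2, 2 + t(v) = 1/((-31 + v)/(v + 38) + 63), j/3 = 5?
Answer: 405629/2939 ≈ 138.02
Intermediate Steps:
j = 15 (j = 3*5 = 15)
N(Y, M) = 9 (N(Y, M) = 8 - (-5 + 4) = 8 - 1*(-1) = 8 + 1 = 9)
t(v) = -2 + 1/(63 + (-31 + v)/(38 + v)) (t(v) = -2 + 1/((-31 + v)/(v + 38) + 63) = -2 + 1/((-31 + v)/(38 + v) + 63) = -2 + 1/(63 + (-31 + v)/(38 + v)))
z = 140 (z = 70*2 = 140)
z + t(N(j, 8 - 1*(-6))) = 140 + (-4688 - 127*9)/(2363 + 64*9) = 140 + (-4688 - 1143)/(2363 + 576) = 140 - 5831/2939 = 405629/2939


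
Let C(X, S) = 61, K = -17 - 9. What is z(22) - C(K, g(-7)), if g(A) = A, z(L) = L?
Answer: -39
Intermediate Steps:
K = -26
z(22) - C(K, g(-7)) = 22 - 1*61 = 22 - 61 = -39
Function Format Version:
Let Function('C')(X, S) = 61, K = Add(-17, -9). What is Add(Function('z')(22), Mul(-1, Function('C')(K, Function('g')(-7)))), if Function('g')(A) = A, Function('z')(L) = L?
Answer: -39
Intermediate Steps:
K = -26
Add(Function('z')(22), Mul(-1, Function('C')(K, Function('g')(-7)))) = Add(22, Mul(-1, 61)) = Add(22, -61) = -39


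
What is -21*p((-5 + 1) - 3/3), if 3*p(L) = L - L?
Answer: 0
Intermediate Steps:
p(L) = 0 (p(L) = (L - L)/3 = (1/3)*0 = 0)
-21*p((-5 + 1) - 3/3) = -21*0 = 0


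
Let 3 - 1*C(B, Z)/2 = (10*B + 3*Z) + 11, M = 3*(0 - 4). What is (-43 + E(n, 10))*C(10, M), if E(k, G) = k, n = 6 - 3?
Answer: 5760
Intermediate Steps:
n = 3
M = -12 (M = 3*(-4) = -12)
C(B, Z) = -16 - 20*B - 6*Z (C(B, Z) = 6 - 2*((10*B + 3*Z) + 11) = 6 - 2*((3*Z + 10*B) + 11) = 6 - 2*(11 + 3*Z + 10*B) = 6 + (-22 - 20*B - 6*Z) = -16 - 20*B - 6*Z)
(-43 + E(n, 10))*C(10, M) = (-43 + 3)*(-16 - 20*10 - 6*(-12)) = -40*(-16 - 200 + 72) = -40*(-144) = 5760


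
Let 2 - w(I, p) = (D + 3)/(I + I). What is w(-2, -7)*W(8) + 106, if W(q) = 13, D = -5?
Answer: 251/2 ≈ 125.50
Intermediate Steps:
w(I, p) = 2 + 1/I (w(I, p) = 2 - (-5 + 3)/(I + I) = 2 - (-2)/(2*I) = 2 - (-2)*1/(2*I) = 2 - (-1)/I = 2 + 1/I)
w(-2, -7)*W(8) + 106 = (2 + 1/(-2))*13 + 106 = (2 - 1/2)*13 + 106 = (3/2)*13 + 106 = 39/2 + 106 = 251/2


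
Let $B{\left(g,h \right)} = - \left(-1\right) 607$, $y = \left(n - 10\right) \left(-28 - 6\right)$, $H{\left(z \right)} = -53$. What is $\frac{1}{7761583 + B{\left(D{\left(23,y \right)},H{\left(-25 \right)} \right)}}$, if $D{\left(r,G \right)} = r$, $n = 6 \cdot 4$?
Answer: $\frac{1}{7762190} \approx 1.2883 \cdot 10^{-7}$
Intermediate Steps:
$n = 24$
$y = -476$ ($y = \left(24 - 10\right) \left(-28 - 6\right) = 14 \left(-34\right) = -476$)
$B{\left(g,h \right)} = 607$ ($B{\left(g,h \right)} = \left(-1\right) \left(-607\right) = 607$)
$\frac{1}{7761583 + B{\left(D{\left(23,y \right)},H{\left(-25 \right)} \right)}} = \frac{1}{7761583 + 607} = \frac{1}{7762190}$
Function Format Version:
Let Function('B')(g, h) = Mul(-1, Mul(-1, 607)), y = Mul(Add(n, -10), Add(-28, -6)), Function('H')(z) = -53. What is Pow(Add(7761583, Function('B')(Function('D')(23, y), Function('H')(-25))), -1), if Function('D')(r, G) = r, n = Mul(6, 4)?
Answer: Rational(1, 7762190) ≈ 1.2883e-7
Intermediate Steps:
n = 24
y = -476 (y = Mul(Add(24, -10), Add(-28, -6)) = Mul(14, -34) = -476)
Function('B')(g, h) = 607 (Function('B')(g, h) = Mul(-1, -607) = 607)
Pow(Add(7761583, Function('B')(Function('D')(23, y), Function('H')(-25))), -1) = Pow(Add(7761583, 607), -1) = Pow(7762190, -1) = Rational(1, 7762190)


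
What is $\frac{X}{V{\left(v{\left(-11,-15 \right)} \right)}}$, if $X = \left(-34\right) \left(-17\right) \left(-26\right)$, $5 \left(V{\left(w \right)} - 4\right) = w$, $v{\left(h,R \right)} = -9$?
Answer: $- \frac{75140}{11} \approx -6830.9$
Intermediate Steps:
$V{\left(w \right)} = 4 + \frac{w}{5}$
$X = -15028$ ($X = 578 \left(-26\right) = -15028$)
$\frac{X}{V{\left(v{\left(-11,-15 \right)} \right)}} = - \frac{15028}{4 + \frac{1}{5} \left(-9\right)} = - \frac{15028}{4 - \frac{9}{5}} = - \frac{15028}{\frac{11}{5}} = \left(-15028\right) \frac{5}{11} = - \frac{75140}{11}$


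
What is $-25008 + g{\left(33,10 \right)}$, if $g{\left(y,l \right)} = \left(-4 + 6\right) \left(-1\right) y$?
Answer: $-25074$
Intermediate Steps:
$g{\left(y,l \right)} = - 2 y$ ($g{\left(y,l \right)} = 2 \left(-1\right) y = - 2 y$)
$-25008 + g{\left(33,10 \right)} = -25008 - 66 = -25074$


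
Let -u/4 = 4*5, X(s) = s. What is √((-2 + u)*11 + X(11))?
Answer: 9*I*√11 ≈ 29.85*I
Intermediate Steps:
u = -80 (u = -16*5 = -4*20 = -80)
√((-2 + u)*11 + X(11)) = √((-2 - 80)*11 + 11) = √(-82*11 + 11) = √(-902 + 11) = √(-891) = 9*I*√11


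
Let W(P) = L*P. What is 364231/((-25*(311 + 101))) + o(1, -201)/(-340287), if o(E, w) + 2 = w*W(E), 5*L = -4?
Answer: -123944709937/3504956100 ≈ -35.363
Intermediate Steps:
L = -4/5 (L = (1/5)*(-4) = -4/5 ≈ -0.80000)
W(P) = -4*P/5
o(E, w) = -2 - 4*E*w/5 (o(E, w) = -2 + w*(-4*E/5) = -2 - 4*E*w/5)
364231/((-25*(311 + 101))) + o(1, -201)/(-340287) = 364231/((-25*(311 + 101))) + (-2 - 4/5*1*(-201))/(-340287) = 364231/((-25*412)) + (-2 + 804/5)*(-1/340287) = 364231/(-10300) + (794/5)*(-1/340287) = 364231*(-1/10300) - 794/1701435 = -364231/10300 - 794/1701435 = -123944709937/3504956100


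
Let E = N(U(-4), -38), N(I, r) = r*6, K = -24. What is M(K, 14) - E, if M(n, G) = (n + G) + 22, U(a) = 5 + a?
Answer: 240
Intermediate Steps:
N(I, r) = 6*r
E = -228 (E = 6*(-38) = -228)
M(n, G) = 22 + G + n (M(n, G) = (G + n) + 22 = 22 + G + n)
M(K, 14) - E = (22 + 14 - 24) - 1*(-228) = 12 + 228 = 240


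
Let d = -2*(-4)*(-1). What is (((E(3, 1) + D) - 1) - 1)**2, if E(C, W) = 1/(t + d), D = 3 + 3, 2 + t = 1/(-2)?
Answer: 6724/441 ≈ 15.247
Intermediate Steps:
d = -8 (d = 8*(-1) = -8)
t = -5/2 (t = -2 + 1/(-2) = -2 - 1/2 = -5/2 ≈ -2.5000)
D = 6
E(C, W) = -2/21 (E(C, W) = 1/(-5/2 - 8) = 1/(-21/2) = -2/21)
(((E(3, 1) + D) - 1) - 1)**2 = (((-2/21 + 6) - 1) - 1)**2 = ((124/21 - 1) - 1)**2 = (103/21 - 1)**2 = (82/21)**2 = 6724/441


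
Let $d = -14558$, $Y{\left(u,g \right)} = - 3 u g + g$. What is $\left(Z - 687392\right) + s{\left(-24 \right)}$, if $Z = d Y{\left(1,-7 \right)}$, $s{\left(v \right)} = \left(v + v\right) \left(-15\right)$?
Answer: $-890484$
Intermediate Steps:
$Y{\left(u,g \right)} = g - 3 g u$ ($Y{\left(u,g \right)} = - 3 g u + g = g - 3 g u$)
$s{\left(v \right)} = - 30 v$ ($s{\left(v \right)} = 2 v \left(-15\right) = - 30 v$)
$Z = -203812$ ($Z = - 14558 \left(- 7 \left(1 - 3\right)\right) = - 14558 \left(\left(-7\right) \left(-2\right)\right) = \left(-14558\right) 14 = -203812$)
$\left(Z - 687392\right) + s{\left(-24 \right)} = \left(-203812 - 687392\right) - -720 = \left(-203812 - 687392\right) + 720 = -891204 + 720 = -890484$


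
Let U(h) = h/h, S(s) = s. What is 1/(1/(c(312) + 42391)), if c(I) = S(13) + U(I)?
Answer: 42405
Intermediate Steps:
U(h) = 1
c(I) = 14 (c(I) = 13 + 1 = 14)
1/(1/(c(312) + 42391)) = 1/(1/(14 + 42391)) = 1/(1/42405) = 42405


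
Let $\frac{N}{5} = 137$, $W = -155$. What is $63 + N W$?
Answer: $-106112$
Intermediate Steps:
$N = 685$ ($N = 5 \cdot 137 = 685$)
$63 + N W = 63 + 685 \left(-155\right) = 63 - 106175 = -106112$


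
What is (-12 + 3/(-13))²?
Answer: 25281/169 ≈ 149.59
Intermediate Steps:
(-12 + 3/(-13))² = (-12 + 3*(-1/13))² = (-12 - 3/13)² = (-159/13)² = 25281/169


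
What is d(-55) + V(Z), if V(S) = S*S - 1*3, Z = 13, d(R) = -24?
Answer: 142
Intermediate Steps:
V(S) = -3 + S² (V(S) = S² - 3 = -3 + S²)
d(-55) + V(Z) = -24 + (-3 + 13²) = -24 + (-3 + 169) = -24 + 166 = 142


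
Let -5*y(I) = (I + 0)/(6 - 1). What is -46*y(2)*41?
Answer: 3772/25 ≈ 150.88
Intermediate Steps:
y(I) = -I/25 (y(I) = -(I + 0)/(5*(6 - 1)) = -I/(5*5) = -I/25)
-46*y(2)*41 = -(-46)*2/25*41 = -46*(-2/25)*41 = (92/25)*41 = 3772/25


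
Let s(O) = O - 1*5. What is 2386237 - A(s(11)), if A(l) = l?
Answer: 2386231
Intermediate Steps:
s(O) = -5 + O (s(O) = O - 5 = -5 + O)
2386237 - A(s(11)) = 2386237 - (-5 + 11) = 2386237 - 1*6 = 2386237 - 6 = 2386231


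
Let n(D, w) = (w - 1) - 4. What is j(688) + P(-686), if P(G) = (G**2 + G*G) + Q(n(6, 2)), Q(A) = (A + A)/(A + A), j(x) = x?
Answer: 941881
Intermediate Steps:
n(D, w) = -5 + w (n(D, w) = (-1 + w) - 4 = -5 + w)
Q(A) = 1 (Q(A) = (2*A)/((2*A)) = (2*A)*(1/(2*A)) = 1)
P(G) = 1 + 2*G**2 (P(G) = (G**2 + G*G) + 1 = (G**2 + G**2) + 1 = 2*G**2 + 1 = 1 + 2*G**2)
j(688) + P(-686) = 688 + (1 + 2*(-686)**2) = 688 + (1 + 2*470596) = 688 + (1 + 941192) = 688 + 941193 = 941881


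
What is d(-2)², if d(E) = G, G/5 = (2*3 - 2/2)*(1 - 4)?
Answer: 5625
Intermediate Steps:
G = -75 (G = 5*((2*3 - 2/2)*(1 - 4)) = 5*((6 - 2*½)*(-3)) = 5*((6 - 1)*(-3)) = 5*(5*(-3)) = 5*(-15) = -75)
d(E) = -75
d(-2)² = (-75)² = 5625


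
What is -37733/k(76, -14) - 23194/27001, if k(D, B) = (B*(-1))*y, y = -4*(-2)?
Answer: -1021426461/3024112 ≈ -337.76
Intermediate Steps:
y = 8
k(D, B) = -8*B (k(D, B) = (B*(-1))*8 = -B*8 = -8*B)
-37733/k(76, -14) - 23194/27001 = -37733/((-8*(-14))) - 23194/27001 = -37733/112 - 23194*1/27001 = -37733*1/112 - 23194/27001 = -37733/112 - 23194/27001 = -1021426461/3024112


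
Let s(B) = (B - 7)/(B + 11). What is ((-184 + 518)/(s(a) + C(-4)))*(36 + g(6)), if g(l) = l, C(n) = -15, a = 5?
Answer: -112224/121 ≈ -927.47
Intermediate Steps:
s(B) = (-7 + B)/(11 + B)
((-184 + 518)/(s(a) + C(-4)))*(36 + g(6)) = ((-184 + 518)/((-7 + 5)/(11 + 5) - 15))*(36 + 6) = (334/(-2/16 - 15))*42 = (334/((1/16)*(-2) - 15))*42 = (334/(-1/8 - 15))*42 = (334/(-121/8))*42 = (334*(-8/121))*42 = -2672/121*42 = -112224/121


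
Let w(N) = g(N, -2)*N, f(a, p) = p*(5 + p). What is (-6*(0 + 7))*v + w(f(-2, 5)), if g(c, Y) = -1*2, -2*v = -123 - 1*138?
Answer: -5581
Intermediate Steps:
v = 261/2 (v = -(-123 - 1*138)/2 = -(-123 - 138)/2 = -1/2*(-261) = 261/2 ≈ 130.50)
g(c, Y) = -2
w(N) = -2*N
(-6*(0 + 7))*v + w(f(-2, 5)) = -6*(0 + 7)*(261/2) - 10*(5 + 5) = -6*7*(261/2) - 10*10 = -42*261/2 - 2*50 = -5481 - 100 = -5581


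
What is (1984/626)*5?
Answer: 4960/313 ≈ 15.847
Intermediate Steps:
(1984/626)*5 = (1984*(1/626))*5 = (992/313)*5 = 4960/313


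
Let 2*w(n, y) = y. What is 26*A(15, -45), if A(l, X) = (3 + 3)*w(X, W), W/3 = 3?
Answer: 702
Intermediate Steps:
W = 9 (W = 3*3 = 9)
w(n, y) = y/2
A(l, X) = 27 (A(l, X) = (3 + 3)*((1/2)*9) = 6*(9/2) = 27)
26*A(15, -45) = 26*27 = 702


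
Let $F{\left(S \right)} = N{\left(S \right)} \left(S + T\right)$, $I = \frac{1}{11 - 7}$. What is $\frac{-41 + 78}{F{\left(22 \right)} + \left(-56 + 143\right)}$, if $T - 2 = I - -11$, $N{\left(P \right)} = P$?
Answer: $\frac{74}{1725} \approx 0.042899$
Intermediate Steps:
$I = \frac{1}{4} \approx 0.25$
$T = \frac{53}{4}$ ($T = 2 + \left(\frac{1}{4} - -11\right) = 2 + \left(\frac{1}{4} + 11\right) = 2 + \frac{45}{4} = \frac{53}{4} \approx 13.25$)
$F{\left(S \right)} = S \left(\frac{53}{4} + S\right)$ ($F{\left(S \right)} = S \left(S + \frac{53}{4}\right) = S \left(\frac{53}{4} + S\right)$)
$\frac{-41 + 78}{F{\left(22 \right)} + \left(-56 + 143\right)} = \frac{-41 + 78}{\frac{1}{4} \cdot 22 \left(53 + 4 \cdot 22\right) + \left(-56 + 143\right)} = \frac{37}{\frac{1}{4} \cdot 22 \left(53 + 88\right) + 87} = \frac{37}{\frac{1}{4} \cdot 22 \cdot 141 + 87} = \frac{37}{\frac{1551}{2} + 87} = \frac{37}{\frac{1725}{2}} = 37 \cdot \frac{2}{1725} = \frac{74}{1725}$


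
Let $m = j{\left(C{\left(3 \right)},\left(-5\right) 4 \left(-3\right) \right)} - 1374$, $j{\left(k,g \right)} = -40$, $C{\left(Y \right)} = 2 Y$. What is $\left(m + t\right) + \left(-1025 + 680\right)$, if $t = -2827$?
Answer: $-4586$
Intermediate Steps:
$m = -1414$ ($m = -40 - 1374 = -1414$)
$\left(m + t\right) + \left(-1025 + 680\right) = \left(-1414 - 2827\right) + \left(-1025 + 680\right) = -4241 - 345 = -4586$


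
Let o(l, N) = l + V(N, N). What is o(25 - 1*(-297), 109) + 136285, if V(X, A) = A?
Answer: 136716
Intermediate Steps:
o(l, N) = N + l (o(l, N) = l + N = N + l)
o(25 - 1*(-297), 109) + 136285 = (109 + (25 - 1*(-297))) + 136285 = (109 + (25 + 297)) + 136285 = (109 + 322) + 136285 = 431 + 136285 = 136716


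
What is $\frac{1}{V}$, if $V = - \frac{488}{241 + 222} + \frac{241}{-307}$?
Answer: $- \frac{142141}{261399} \approx -0.54377$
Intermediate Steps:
$V = - \frac{261399}{142141}$ ($V = - \frac{488}{463} + 241 \left(- \frac{1}{307}\right) = \left(-488\right) \frac{1}{463} - \frac{241}{307} = - \frac{488}{463} - \frac{241}{307} = - \frac{261399}{142141} \approx -1.839$)
$\frac{1}{V} = \frac{1}{- \frac{261399}{142141}} = - \frac{142141}{261399}$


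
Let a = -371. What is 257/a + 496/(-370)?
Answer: -139553/68635 ≈ -2.0333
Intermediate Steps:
257/a + 496/(-370) = 257/(-371) + 496/(-370) = 257*(-1/371) + 496*(-1/370) = -257/371 - 248/185 = -139553/68635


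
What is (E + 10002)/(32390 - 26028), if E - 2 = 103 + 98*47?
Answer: 14713/6362 ≈ 2.3126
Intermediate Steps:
E = 4711 (E = 2 + (103 + 98*47) = 2 + (103 + 4606) = 2 + 4709 = 4711)
(E + 10002)/(32390 - 26028) = (4711 + 10002)/(32390 - 26028) = 14713/6362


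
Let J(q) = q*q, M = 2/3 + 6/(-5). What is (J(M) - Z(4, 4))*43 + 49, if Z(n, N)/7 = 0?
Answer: 13777/225 ≈ 61.231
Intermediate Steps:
M = -8/15 (M = 2*(1/3) + 6*(-1/5) = 2/3 - 6/5 = -8/15 ≈ -0.53333)
Z(n, N) = 0 (Z(n, N) = 7*0 = 0)
J(q) = q**2
(J(M) - Z(4, 4))*43 + 49 = ((-8/15)**2 - 1*0)*43 + 49 = (64/225 + 0)*43 + 49 = (64/225)*43 + 49 = 2752/225 + 49 = 13777/225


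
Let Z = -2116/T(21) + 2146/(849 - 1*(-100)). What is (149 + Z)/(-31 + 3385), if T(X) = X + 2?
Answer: 56239/3182946 ≈ 0.017669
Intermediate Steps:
T(X) = 2 + X
Z = -85162/949 (Z = -2116/(2 + 21) + 2146/(849 - 1*(-100)) = -2116/23 + 2146/(849 + 100) = -2116*1/23 + 2146/949 = -92 + 2146*(1/949) = -92 + 2146/949 = -85162/949 ≈ -89.739)
(149 + Z)/(-31 + 3385) = (149 - 85162/949)/(-31 + 3385) = (56239/949)/3354 = (56239/949)*(1/3354) = 56239/3182946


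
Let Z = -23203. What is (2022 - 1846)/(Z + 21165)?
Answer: -88/1019 ≈ -0.086359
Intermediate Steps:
(2022 - 1846)/(Z + 21165) = (2022 - 1846)/(-23203 + 21165) = 176/(-2038) = 176*(-1/2038) = -88/1019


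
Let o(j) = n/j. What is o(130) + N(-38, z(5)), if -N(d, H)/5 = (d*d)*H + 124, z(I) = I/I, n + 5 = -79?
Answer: -509642/65 ≈ -7840.6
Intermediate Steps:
n = -84 (n = -5 - 79 = -84)
o(j) = -84/j
z(I) = 1
N(d, H) = -620 - 5*H*d² (N(d, H) = -5*((d*d)*H + 124) = -5*(d²*H + 124) = -5*(H*d² + 124) = -5*(124 + H*d²) = -620 - 5*H*d²)
o(130) + N(-38, z(5)) = -84/130 + (-620 - 5*1*(-38)²) = -84*1/130 + (-620 - 5*1*1444) = -42/65 + (-620 - 7220) = -42/65 - 7840 = -509642/65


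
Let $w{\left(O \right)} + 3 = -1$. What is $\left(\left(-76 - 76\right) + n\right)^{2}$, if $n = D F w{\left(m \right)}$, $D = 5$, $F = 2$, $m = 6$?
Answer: $36864$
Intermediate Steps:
$w{\left(O \right)} = -4$ ($w{\left(O \right)} = -3 - 1 = -4$)
$n = -40$ ($n = 5 \cdot 2 \left(-4\right) = 10 \left(-4\right) = -40$)
$\left(\left(-76 - 76\right) + n\right)^{2} = \left(\left(-76 - 76\right) - 40\right)^{2} = \left(-152 - 40\right)^{2} = \left(-192\right)^{2} = 36864$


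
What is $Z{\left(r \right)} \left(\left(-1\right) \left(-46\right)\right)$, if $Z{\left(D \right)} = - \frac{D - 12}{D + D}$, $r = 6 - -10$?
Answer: $- \frac{23}{4} \approx -5.75$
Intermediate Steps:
$r = 16$ ($r = 6 + 10 = 16$)
$Z{\left(D \right)} = - \frac{-12 + D}{2 D}$
$Z{\left(r \right)} \left(\left(-1\right) \left(-46\right)\right) = \frac{12 - 16}{2 \cdot 16} \left(\left(-1\right) \left(-46\right)\right) = \frac{1}{2} \cdot \frac{1}{16} \left(12 - 16\right) 46 = \frac{1}{2} \cdot \frac{1}{16} \left(-4\right) 46 = \left(- \frac{1}{8}\right) 46 = - \frac{23}{4}$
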